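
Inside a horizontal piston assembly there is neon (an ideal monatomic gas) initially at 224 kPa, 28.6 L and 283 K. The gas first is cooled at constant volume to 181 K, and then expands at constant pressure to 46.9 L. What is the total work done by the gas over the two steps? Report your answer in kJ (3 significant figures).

Step 1 (isochoric): W = 0 (constant volume).
After step 1: P = 143.3 kPa (V unchanged).
Step 2 (isobaric): W = PΔV = (143.3 kPa)(46.9 − 28.6 L) = 2622 J.
W_total = 0 + 2622 = 2622 J.

W_total ≈ 2.62 kJ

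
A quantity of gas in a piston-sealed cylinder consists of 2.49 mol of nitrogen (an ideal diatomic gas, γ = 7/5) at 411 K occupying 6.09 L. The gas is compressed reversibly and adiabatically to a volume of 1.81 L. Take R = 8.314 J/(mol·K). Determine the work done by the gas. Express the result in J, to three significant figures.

Adiabatic: TV^(γ−1) = const with γ = 7/5.
T₂ = T₁ (V₁/V₂)^(γ−1) = 411 × (6.09/1.81)^0.4 = 411 × 1.625 = 667.8 K.
W_by = nCᵥ(T₁ − T₂) = (2.49)(20.79)(411 − 667.8) = -13288 J.

W ≈ -13300 J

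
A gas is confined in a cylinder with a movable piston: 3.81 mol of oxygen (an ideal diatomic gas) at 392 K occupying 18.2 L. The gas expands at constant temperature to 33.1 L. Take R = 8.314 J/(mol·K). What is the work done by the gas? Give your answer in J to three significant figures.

Isothermal: W = nRT ln(V₂/V₁).
W = (3.81)(8.314)(392) × ln(33.1/18.2)
  = 12417 × 0.5981
W_by_gas = 7427 J.

W ≈ 7430 J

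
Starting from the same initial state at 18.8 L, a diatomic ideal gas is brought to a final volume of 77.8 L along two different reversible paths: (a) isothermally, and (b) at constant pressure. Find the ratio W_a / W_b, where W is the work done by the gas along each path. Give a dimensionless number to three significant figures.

W_a / W_b ≈ 0.453

Path (a) isothermal: W = P₁V₁ ln(V₂/V₁) → W_a/(P₁V₁) = 1.42.
Path (b) isobaric: W = P₁(V₂ − V₁) → W_b/(P₁V₁) = 3.138.
W_a / W_b = 1.42 / 3.138 = 0.4526.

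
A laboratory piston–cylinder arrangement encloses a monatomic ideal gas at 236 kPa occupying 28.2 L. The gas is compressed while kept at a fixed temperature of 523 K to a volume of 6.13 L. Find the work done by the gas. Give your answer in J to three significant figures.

Isothermal: W = nRT ln(V₂/V₁) = P₁V₁ ln(V₂/V₁).
P₁V₁ = (236 kPa)(28.2 L) = 6655 J.
W = 6655 × ln(6.13/28.2) = 6655 × -1.526
W_by_gas = -10157 J.

W ≈ -10200 J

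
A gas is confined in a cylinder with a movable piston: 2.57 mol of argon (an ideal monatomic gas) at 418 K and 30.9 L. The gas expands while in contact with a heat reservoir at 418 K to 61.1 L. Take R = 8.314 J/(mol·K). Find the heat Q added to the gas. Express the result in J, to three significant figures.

Isothermal ⇒ ΔU = 0, so Q = W = nRT ln(V₂/V₁).
Q = (2.57)(8.314)(418) ln(61.1/30.9) = 8931 × 0.6818 = 6089 J.

Q ≈ 6090 J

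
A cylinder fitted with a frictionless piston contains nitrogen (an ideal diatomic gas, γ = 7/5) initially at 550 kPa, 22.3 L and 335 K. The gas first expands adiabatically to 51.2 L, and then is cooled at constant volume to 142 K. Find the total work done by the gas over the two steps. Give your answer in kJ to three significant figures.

W_total ≈ 8.67 kJ

Step 1 (adiabatic): W = (P₁V₁ − P₂V₂)/(γ−1) = (12265 − 8796)/0.4 = 8673 J.
Step 2 (isochoric): W = 0 (constant volume).
W_total = 8673 + 0 = 8673 J.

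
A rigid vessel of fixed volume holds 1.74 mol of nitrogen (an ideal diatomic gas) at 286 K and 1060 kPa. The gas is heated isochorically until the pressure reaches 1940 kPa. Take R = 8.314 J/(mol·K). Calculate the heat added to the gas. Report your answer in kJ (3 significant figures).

Constant volume ⇒ W = 0, so Q = ΔU = nCᵥΔT with Cᵥ = 5R/2 = 20.79 J/(mol·K).
At constant V, T₂/T₁ = P₂/P₁ ⇒ ΔT = T₁(P₂/P₁ − 1) = 286·(1940/1060 − 1) = 237.4 K.
ΔU = (1.74)(20.79)(237.4) = 8587 J.

Q ≈ 8.59 kJ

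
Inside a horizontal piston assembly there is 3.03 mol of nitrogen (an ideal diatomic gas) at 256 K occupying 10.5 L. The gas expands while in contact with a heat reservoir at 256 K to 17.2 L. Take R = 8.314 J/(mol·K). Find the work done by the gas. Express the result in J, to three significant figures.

W ≈ 3180 J

Isothermal: W = nRT ln(V₂/V₁).
W = (3.03)(8.314)(256) × ln(17.2/10.5)
  = 6449 × 0.4935
W_by_gas = 3183 J.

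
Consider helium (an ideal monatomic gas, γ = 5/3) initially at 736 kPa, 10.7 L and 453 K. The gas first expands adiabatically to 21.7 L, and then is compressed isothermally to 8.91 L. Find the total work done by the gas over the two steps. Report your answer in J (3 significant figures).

Step 1 (adiabatic): W = (P₁V₁ − P₂V₂)/(γ−1) = (7875 − 4915)/0.667 = 4440 J.
After step 1: P = 226.5 kPa, V = 21.7 L, T = 282.7 K.
Step 2 (isothermal): W = P₁V₁ ln(V₂/V₁) = (4915) ln(8.91/21.7) = -4375 J.
W_total = 4440 − 4375 = 64.71 J.

W_total ≈ 64.7 J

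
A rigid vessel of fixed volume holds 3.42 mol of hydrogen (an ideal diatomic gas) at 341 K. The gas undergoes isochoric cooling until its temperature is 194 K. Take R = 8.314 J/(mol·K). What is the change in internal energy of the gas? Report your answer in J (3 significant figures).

Constant volume ⇒ W = 0, so Q = ΔU = nCᵥΔT with Cᵥ = 5R/2 = 20.79 J/(mol·K).
ΔU = (3.42)(20.79)(194 − 341) = -10449 J.

ΔU ≈ -10400 J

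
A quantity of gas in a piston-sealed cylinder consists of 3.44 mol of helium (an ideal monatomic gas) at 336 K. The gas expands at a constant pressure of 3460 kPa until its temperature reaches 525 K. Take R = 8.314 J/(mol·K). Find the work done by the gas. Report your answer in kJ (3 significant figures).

Isobaric: W = P ΔV = nR ΔT.
W = (3.44)(8.314)(525 − 336) = 5405 J.

W ≈ 5.41 kJ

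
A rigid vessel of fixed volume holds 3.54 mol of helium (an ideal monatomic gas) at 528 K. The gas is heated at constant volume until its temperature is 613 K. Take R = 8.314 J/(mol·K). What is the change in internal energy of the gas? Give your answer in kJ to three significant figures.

Constant volume ⇒ W = 0, so Q = ΔU = nCᵥΔT with Cᵥ = 3R/2 = 12.47 J/(mol·K).
ΔU = (3.54)(12.47)(613 − 528) = 3753 J.

ΔU ≈ 3.75 kJ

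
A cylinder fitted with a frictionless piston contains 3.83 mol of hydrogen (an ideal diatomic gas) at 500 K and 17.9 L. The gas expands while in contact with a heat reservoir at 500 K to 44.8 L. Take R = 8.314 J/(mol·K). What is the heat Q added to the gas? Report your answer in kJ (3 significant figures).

Isothermal ⇒ ΔU = 0, so Q = W = nRT ln(V₂/V₁).
Q = (3.83)(8.314)(500) ln(44.8/17.9) = 15921 × 0.9174 = 14606 J.

Q ≈ 14.6 kJ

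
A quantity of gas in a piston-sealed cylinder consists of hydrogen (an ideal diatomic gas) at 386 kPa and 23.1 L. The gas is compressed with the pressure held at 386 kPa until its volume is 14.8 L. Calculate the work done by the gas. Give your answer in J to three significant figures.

Isobaric: W = P ΔV.
W = (386 kPa)(14.8 − 23.1 L) = (386)(-8.3) = -3204 J.

W ≈ -3200 J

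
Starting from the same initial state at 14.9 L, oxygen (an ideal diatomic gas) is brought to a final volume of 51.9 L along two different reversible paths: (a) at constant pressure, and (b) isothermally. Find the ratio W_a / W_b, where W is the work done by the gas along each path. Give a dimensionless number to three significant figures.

W_a / W_b ≈ 1.99

Path (a) isobaric: W = P₁(V₂ − V₁) → W_a/(P₁V₁) = 2.483.
Path (b) isothermal: W = P₁V₁ ln(V₂/V₁) → W_b/(P₁V₁) = 1.248.
W_a / W_b = 2.483 / 1.248 = 1.99.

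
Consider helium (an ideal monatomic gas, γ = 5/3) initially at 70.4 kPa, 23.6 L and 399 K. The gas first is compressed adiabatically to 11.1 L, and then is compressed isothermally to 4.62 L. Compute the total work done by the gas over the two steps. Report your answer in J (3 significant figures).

W_total ≈ -4040 J

Step 1 (adiabatic): W = (P₁V₁ − P₂V₂)/(γ−1) = (1661 − 2747)/0.667 = -1629 J.
After step 1: P = 247.5 kPa, V = 11.1 L, T = 659.7 K.
Step 2 (isothermal): W = P₁V₁ ln(V₂/V₁) = (2747) ln(4.62/11.1) = -2408 J.
W_total = -1629 − 2408 = -4037 J.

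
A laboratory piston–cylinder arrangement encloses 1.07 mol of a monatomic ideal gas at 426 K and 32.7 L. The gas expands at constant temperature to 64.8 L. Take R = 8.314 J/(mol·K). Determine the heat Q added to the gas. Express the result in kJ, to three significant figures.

Q ≈ 2.59 kJ

Isothermal ⇒ ΔU = 0, so Q = W = nRT ln(V₂/V₁).
Q = (1.07)(8.314)(426) ln(64.8/32.7) = 3790 × 0.6839 = 2592 J.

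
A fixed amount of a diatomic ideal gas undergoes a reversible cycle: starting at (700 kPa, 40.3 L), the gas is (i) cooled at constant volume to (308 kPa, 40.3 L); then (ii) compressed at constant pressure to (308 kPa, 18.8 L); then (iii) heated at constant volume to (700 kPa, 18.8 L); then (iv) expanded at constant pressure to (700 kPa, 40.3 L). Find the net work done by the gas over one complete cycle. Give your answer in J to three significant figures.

Constant-volume legs do no work.
W(ii) = (308)(18.8 − 40.3) = -6622 J; W(iv) = (700)(40.3 − 18.8) = 15050 J.
W_net = -6622 + 15050 = 8428 J (the clockwise enclosed area).

W_net ≈ 8430 J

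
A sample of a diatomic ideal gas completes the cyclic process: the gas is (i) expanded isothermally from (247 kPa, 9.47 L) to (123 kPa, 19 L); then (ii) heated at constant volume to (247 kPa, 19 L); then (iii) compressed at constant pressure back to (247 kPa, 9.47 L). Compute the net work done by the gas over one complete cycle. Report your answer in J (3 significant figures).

W_net ≈ -725 J

Leg (i): W = PᵢVᵢ ln(V_f/Vᵢ) = (2339) ln(19/9.47) = 1629 J.
Leg (ii): W = 0.
Leg (iii): W = PΔV = (247)(9.47 − 19) = -2354 J.
W_net = 1629 − 2354 = -725.2 J.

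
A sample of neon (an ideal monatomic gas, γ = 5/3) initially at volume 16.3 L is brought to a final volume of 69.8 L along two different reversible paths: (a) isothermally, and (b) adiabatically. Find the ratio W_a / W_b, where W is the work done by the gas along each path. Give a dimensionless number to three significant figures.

Path (a) isothermal: W = P₁V₁ ln(V₂/V₁) → W_a/(P₁V₁) = 1.454.
Path (b) adiabatic: W = P₁V₁(1 − (V₁/V₂)^(γ−1))/(γ−1) → W_b/(P₁V₁) = 0.9312.
W_a / W_b = 1.454 / 0.9312 = 1.562.

W_a / W_b ≈ 1.56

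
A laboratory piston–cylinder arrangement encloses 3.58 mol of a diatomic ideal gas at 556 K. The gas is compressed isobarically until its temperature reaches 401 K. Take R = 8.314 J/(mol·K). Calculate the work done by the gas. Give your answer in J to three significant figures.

Isobaric: W = P ΔV = nR ΔT.
W = (3.58)(8.314)(401 − 556) = -4613 J.

W ≈ -4610 J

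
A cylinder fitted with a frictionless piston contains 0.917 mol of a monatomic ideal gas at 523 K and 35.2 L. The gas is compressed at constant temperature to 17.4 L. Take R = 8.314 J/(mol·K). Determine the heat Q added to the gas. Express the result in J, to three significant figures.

Isothermal ⇒ ΔU = 0, so Q = W = nRT ln(V₂/V₁).
Q = (0.917)(8.314)(523) ln(17.4/35.2) = 3987 × -0.7046 = -2809 J.

Q ≈ -2810 J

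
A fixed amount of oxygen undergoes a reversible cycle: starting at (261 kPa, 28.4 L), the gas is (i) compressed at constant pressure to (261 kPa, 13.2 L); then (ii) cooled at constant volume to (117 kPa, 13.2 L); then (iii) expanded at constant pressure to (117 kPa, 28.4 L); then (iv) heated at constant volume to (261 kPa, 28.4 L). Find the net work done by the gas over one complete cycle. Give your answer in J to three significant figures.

Constant-volume legs do no work.
W(i) = (261)(13.2 − 28.4) = -3967 J; W(iii) = (117)(28.4 − 13.2) = 1778 J.
W_net = -3967 + 1778 = -2189 J (the counter-clockwise enclosed area).

W_net ≈ -2190 J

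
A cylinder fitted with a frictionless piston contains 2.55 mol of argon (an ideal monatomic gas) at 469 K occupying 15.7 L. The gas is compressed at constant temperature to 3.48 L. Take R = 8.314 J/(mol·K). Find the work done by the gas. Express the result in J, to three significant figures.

W ≈ -15000 J

Isothermal: W = nRT ln(V₂/V₁).
W = (2.55)(8.314)(469) × ln(3.48/15.7)
  = 9943 × -1.507
W_by_gas = -14981 J.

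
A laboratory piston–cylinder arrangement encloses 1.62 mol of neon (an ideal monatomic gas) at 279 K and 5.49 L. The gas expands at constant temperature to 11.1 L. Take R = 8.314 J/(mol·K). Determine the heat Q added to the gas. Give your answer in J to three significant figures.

Isothermal ⇒ ΔU = 0, so Q = W = nRT ln(V₂/V₁).
Q = (1.62)(8.314)(279) ln(11.1/5.49) = 3758 × 0.704 = 2646 J.

Q ≈ 2650 J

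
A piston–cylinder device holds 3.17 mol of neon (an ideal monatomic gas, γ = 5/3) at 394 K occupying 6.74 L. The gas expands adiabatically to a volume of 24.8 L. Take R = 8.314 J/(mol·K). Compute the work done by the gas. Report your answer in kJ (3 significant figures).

Adiabatic: TV^(γ−1) = const with γ = 5/3.
T₂ = T₁ (V₁/V₂)^(γ−1) = 394 × (6.74/24.8)^0.667 = 394 × 0.4196 = 165.3 K.
W_by = nCᵥ(T₁ − T₂) = (3.17)(12.47)(394 − 165.3) = 9041 J.

W ≈ 9.04 kJ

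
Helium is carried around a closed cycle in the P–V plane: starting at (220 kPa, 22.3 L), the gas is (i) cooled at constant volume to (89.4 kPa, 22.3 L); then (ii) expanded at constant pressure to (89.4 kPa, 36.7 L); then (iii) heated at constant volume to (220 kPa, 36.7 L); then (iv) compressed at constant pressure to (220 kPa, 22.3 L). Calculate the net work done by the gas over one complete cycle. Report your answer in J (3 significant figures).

Constant-volume legs do no work.
W(ii) = (89.4)(36.7 − 22.3) = 1287 J; W(iv) = (220)(22.3 − 36.7) = -3168 J.
W_net = 1287 − 3168 = -1881 J (the counter-clockwise enclosed area).

W_net ≈ -1880 J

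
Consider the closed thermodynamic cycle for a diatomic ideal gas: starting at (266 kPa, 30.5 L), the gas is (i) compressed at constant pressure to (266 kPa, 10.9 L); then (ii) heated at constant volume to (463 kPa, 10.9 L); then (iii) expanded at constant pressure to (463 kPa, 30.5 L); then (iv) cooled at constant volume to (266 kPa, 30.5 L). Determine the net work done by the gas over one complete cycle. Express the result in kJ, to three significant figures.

W_net ≈ 3.86 kJ

Constant-volume legs do no work.
W(i) = (266)(10.9 − 30.5) = -5214 J; W(iii) = (463)(30.5 − 10.9) = 9075 J.
W_net = -5214 + 9075 = 3861 J (the clockwise enclosed area).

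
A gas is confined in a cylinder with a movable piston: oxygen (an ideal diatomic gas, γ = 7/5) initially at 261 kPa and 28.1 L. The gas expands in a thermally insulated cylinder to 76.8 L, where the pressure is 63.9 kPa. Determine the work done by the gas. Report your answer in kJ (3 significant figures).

W ≈ 6.07 kJ

Adiabatic: W = (P₁V₁ − P₂V₂)/(γ − 1) with γ = 7/5.
P₁V₁ = 7334 J, P₂V₂ = 4908 J.
W = (7334 − 4908) / 0.4 = 6066 J.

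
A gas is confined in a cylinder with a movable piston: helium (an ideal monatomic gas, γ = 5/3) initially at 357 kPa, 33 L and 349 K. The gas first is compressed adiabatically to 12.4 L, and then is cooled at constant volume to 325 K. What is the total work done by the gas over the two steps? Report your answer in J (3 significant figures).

Step 1 (adiabatic): W = (P₁V₁ − P₂V₂)/(γ−1) = (11781 − 22624)/0.667 = -16265 J.
Step 2 (isochoric): W = 0 (constant volume).
W_total = -16265 + 0 = -16265 J.

W_total ≈ -16300 J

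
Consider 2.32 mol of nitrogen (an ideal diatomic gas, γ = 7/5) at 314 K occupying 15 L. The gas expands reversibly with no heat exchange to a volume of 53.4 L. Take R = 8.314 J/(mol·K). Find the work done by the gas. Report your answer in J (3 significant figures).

W ≈ 6030 J

Adiabatic: TV^(γ−1) = const with γ = 7/5.
T₂ = T₁ (V₁/V₂)^(γ−1) = 314 × (15/53.4)^0.4 = 314 × 0.6018 = 189 K.
W_by = nCᵥ(T₁ − T₂) = (2.32)(20.79)(314 − 189) = 6030 J.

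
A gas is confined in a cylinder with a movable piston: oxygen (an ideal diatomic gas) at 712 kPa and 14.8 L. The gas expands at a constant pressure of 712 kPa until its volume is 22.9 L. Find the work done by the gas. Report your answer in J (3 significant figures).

Isobaric: W = P ΔV.
W = (712 kPa)(22.9 − 14.8 L) = (712)(8.1) = 5767 J.

W ≈ 5770 J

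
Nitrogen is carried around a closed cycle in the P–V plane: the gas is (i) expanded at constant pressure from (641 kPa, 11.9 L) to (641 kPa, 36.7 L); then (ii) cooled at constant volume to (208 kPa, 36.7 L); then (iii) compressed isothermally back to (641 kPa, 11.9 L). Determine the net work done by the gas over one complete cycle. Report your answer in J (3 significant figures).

Leg (i): W = PΔV = (641)(36.7 − 11.9) = 15897 J.
Leg (ii): W = 0.
Leg (iii): W = PᵢVᵢ ln(V_f/Vᵢ) = (7634) ln(11.9/36.7) = -8597 J.
W_net = 15897 − 8597 = 7300 J.

W_net ≈ 7300 J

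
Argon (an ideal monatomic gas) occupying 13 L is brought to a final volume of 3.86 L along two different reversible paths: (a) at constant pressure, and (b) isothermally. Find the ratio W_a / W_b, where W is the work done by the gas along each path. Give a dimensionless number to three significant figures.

W_a / W_b ≈ 0.579

Path (a) isobaric: W = P₁(V₂ − V₁) → W_a/(P₁V₁) = -0.7031.
Path (b) isothermal: W = P₁V₁ ln(V₂/V₁) → W_b/(P₁V₁) = -1.214.
W_a / W_b = -0.7031 / -1.214 = 0.579.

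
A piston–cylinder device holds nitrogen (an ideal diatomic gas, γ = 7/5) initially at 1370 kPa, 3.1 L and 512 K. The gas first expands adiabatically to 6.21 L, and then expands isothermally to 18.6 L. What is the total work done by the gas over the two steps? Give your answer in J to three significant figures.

Step 1 (adiabatic): W = (P₁V₁ − P₂V₂)/(γ−1) = (4247 − 3217)/0.4 = 2576 J.
After step 1: P = 518 kPa, V = 6.21 L, T = 387.8 K.
Step 2 (isothermal): W = P₁V₁ ln(V₂/V₁) = (3217) ln(18.6/6.21) = 3529 J.
W_total = 2576 + 3529 = 6105 J.

W_total ≈ 6100 J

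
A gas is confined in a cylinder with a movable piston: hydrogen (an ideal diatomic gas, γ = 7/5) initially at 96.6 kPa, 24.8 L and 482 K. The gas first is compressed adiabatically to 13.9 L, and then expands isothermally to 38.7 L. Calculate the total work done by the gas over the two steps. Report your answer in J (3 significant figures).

W_total ≈ 1530 J

Step 1 (adiabatic): W = (P₁V₁ − P₂V₂)/(γ−1) = (2396 − 3020)/0.4 = -1561 J.
After step 1: P = 217.3 kPa, V = 13.9 L, T = 607.6 K.
Step 2 (isothermal): W = P₁V₁ ln(V₂/V₁) = (3020) ln(38.7/13.9) = 3092 J.
W_total = -1561 + 3092 = 1532 J.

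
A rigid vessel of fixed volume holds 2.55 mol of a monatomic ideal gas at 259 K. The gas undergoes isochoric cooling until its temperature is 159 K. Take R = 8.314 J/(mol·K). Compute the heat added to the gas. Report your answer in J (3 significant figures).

Constant volume ⇒ W = 0, so Q = ΔU = nCᵥΔT with Cᵥ = 3R/2 = 12.47 J/(mol·K).
ΔU = (2.55)(12.47)(159 − 259) = -3180 J.

Q ≈ -3180 J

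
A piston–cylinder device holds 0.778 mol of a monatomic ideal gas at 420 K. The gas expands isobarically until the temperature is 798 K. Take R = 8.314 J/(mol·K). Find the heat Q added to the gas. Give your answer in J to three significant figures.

Isobaric: W = nRΔT = (0.778)(8.314)(378) = 2445 J.
ΔU = nCᵥΔT with Cᵥ = 3R/2: ΔU = (0.778)(12.47)(378) = 3668 J.
Q = ΔU + W = 3668 + 2445 = 6113 J.

Q ≈ 6110 J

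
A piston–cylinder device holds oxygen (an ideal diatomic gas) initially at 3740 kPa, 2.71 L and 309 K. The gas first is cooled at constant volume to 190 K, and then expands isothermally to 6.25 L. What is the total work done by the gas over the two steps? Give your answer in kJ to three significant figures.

Step 1 (isochoric): W = 0 (constant volume).
After step 1: P = 2300 kPa (V unchanged).
Step 2 (isothermal): W = P₁V₁ ln(V₂/V₁) = (6232) ln(6.25/2.71) = 5208 J.
W_total = 0 + 5208 = 5208 J.

W_total ≈ 5.21 kJ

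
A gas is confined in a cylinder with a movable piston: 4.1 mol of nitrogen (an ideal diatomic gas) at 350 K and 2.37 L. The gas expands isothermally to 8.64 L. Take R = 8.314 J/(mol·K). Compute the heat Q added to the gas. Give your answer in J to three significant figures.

Q ≈ 15400 J

Isothermal ⇒ ΔU = 0, so Q = W = nRT ln(V₂/V₁).
Q = (4.1)(8.314)(350) ln(8.64/2.37) = 11931 × 1.294 = 15432 J.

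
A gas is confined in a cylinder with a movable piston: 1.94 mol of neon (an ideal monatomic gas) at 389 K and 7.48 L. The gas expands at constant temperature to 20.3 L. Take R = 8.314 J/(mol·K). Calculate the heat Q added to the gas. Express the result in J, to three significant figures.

Isothermal ⇒ ΔU = 0, so Q = W = nRT ln(V₂/V₁).
Q = (1.94)(8.314)(389) ln(20.3/7.48) = 6274 × 0.9984 = 6264 J.

Q ≈ 6260 J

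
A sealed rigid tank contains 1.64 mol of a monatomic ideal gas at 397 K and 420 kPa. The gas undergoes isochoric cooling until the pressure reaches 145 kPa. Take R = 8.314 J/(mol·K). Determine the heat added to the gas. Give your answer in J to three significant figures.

Q ≈ -5320 J

Constant volume ⇒ W = 0, so Q = ΔU = nCᵥΔT with Cᵥ = 3R/2 = 12.47 J/(mol·K).
At constant V, T₂/T₁ = P₂/P₁ ⇒ ΔT = T₁(P₂/P₁ − 1) = 397·(145/420 − 1) = -259.9 K.
ΔU = (1.64)(12.47)(-259.9) = -5316 J.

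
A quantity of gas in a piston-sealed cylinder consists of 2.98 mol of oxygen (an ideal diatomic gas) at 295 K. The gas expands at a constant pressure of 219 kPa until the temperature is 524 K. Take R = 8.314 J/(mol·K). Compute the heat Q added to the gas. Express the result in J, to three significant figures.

Q ≈ 19900 J

Isobaric: W = nRΔT = (2.98)(8.314)(229) = 5674 J.
ΔU = nCᵥΔT with Cᵥ = 5R/2: ΔU = (2.98)(20.79)(229) = 14184 J.
Q = ΔU + W = 14184 + 5674 = 19858 J.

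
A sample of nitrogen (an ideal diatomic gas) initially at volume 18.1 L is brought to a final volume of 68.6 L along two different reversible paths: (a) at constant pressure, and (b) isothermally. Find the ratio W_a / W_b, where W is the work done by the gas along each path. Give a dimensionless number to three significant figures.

W_a / W_b ≈ 2.09

Path (a) isobaric: W = P₁(V₂ − V₁) → W_a/(P₁V₁) = 2.79.
Path (b) isothermal: W = P₁V₁ ln(V₂/V₁) → W_b/(P₁V₁) = 1.332.
W_a / W_b = 2.79 / 1.332 = 2.094.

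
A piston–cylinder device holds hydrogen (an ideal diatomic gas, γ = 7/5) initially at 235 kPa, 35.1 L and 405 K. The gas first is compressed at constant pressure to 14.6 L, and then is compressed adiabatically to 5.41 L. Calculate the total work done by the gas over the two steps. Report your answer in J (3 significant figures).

W_total ≈ -9000 J

Step 1 (isobaric): W = PΔV = (235 kPa)(14.6 − 35.1 L) = -4818 J.
After step 1: P = 235 kPa, V = 14.6 L, T = 168.5 K.
Step 2 (adiabatic): W = (P₁V₁ − P₂V₂)/(γ−1) = (3431 − 5104)/0.4 = -4182 J.
W_total = -4818 − 4182 = -8999 J.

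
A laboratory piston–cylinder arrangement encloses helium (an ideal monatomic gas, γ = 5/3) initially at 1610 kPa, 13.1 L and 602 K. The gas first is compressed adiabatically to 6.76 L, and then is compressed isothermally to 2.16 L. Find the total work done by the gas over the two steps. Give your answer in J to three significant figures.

Step 1 (adiabatic): W = (P₁V₁ − P₂V₂)/(γ−1) = (21091 − 32783)/0.667 = -17538 J.
After step 1: P = 4850 kPa, V = 6.76 L, T = 935.7 K.
Step 2 (isothermal): W = P₁V₁ ln(V₂/V₁) = (32783) ln(2.16/6.76) = -37402 J.
W_total = -17538 − 37402 = -54940 J.

W_total ≈ -54900 J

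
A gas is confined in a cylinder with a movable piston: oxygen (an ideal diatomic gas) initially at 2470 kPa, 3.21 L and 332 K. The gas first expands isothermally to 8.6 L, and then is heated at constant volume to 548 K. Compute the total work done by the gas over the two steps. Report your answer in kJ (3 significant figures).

W_total ≈ 7.81 kJ

Step 1 (isothermal): W = P₁V₁ ln(V₂/V₁) = (7929) ln(8.6/3.21) = 7814 J.
Step 2 (isochoric): W = 0 (constant volume).
W_total = 7814 + 0 = 7814 J.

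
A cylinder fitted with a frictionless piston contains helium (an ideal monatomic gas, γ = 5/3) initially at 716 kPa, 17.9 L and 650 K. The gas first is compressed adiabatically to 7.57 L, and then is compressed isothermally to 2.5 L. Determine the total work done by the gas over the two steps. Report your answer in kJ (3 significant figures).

Step 1 (adiabatic): W = (P₁V₁ − P₂V₂)/(γ−1) = (12816 − 22748)/0.667 = -14897 J.
After step 1: P = 3005 kPa, V = 7.57 L, T = 1154 K.
Step 2 (isothermal): W = P₁V₁ ln(V₂/V₁) = (22748) ln(2.5/7.57) = -25202 J.
W_total = -14897 − 25202 = -40099 J.

W_total ≈ -40.1 kJ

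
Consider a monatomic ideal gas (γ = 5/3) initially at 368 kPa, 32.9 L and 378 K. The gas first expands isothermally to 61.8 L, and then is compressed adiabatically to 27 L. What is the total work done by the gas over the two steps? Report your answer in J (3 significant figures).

W_total ≈ -5750 J

Step 1 (isothermal): W = P₁V₁ ln(V₂/V₁) = (12107) ln(61.8/32.9) = 7633 J.
After step 1: P = 195.9 kPa, V = 61.8 L, T = 378 K.
Step 2 (adiabatic): W = (P₁V₁ − P₂V₂)/(γ−1) = (12107 − 21028)/0.667 = -13381 J.
W_total = 7633 − 13381 = -5748 J.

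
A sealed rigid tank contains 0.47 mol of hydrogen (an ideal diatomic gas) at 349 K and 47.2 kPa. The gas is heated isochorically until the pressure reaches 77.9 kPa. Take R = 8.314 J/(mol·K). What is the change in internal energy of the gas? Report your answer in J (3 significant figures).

ΔU ≈ 2220 J

Constant volume ⇒ W = 0, so Q = ΔU = nCᵥΔT with Cᵥ = 5R/2 = 20.79 J/(mol·K).
At constant V, T₂/T₁ = P₂/P₁ ⇒ ΔT = T₁(P₂/P₁ − 1) = 349·(77.9/47.2 − 1) = 227 K.
ΔU = (0.47)(20.79)(227) = 2218 J.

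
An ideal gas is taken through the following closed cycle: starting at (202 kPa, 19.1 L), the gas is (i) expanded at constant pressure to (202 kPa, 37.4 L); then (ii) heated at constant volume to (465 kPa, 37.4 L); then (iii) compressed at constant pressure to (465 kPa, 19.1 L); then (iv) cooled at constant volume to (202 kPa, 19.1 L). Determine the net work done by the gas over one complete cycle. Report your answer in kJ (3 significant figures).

Constant-volume legs do no work.
W(i) = (202)(37.4 − 19.1) = 3697 J; W(iii) = (465)(19.1 − 37.4) = -8509 J.
W_net = 3697 − 8509 = -4813 J (the counter-clockwise enclosed area).

W_net ≈ -4.81 kJ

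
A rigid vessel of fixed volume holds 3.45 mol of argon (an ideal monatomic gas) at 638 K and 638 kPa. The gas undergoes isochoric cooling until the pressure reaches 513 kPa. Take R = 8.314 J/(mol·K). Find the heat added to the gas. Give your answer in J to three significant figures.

Constant volume ⇒ W = 0, so Q = ΔU = nCᵥΔT with Cᵥ = 3R/2 = 12.47 J/(mol·K).
At constant V, T₂/T₁ = P₂/P₁ ⇒ ΔT = T₁(P₂/P₁ − 1) = 638·(513/638 − 1) = -125 K.
ΔU = (3.45)(12.47)(-125) = -5378 J.

Q ≈ -5380 J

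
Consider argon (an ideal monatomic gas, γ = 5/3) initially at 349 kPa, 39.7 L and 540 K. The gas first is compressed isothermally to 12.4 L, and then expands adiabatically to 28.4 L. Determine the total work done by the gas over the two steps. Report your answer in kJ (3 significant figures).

W_total ≈ -7.30 kJ

Step 1 (isothermal): W = P₁V₁ ln(V₂/V₁) = (13855) ln(12.4/39.7) = -16123 J.
After step 1: P = 1117 kPa, V = 12.4 L, T = 540 K.
Step 2 (adiabatic): W = (P₁V₁ − P₂V₂)/(γ−1) = (13855 − 7974)/0.667 = 8822 J.
W_total = -16123 + 8822 = -7301 J.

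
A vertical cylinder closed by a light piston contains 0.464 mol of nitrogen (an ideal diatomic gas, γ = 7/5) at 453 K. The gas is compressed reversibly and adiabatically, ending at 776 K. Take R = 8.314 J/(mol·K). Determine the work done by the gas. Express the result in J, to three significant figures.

Adiabatic ⇒ Q = 0, so W_by = −ΔU = nCᵥ(T₁ − T₂).
Cᵥ = 5R/2 = 20.79 J/(mol·K).
W = (0.464)(20.79)(453 − 776) = -3115 J.

W ≈ -3120 J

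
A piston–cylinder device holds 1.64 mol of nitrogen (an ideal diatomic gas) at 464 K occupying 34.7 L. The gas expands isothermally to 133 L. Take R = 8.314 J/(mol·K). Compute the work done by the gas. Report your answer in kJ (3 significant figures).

W ≈ 8.50 kJ

Isothermal: W = nRT ln(V₂/V₁).
W = (1.64)(8.314)(464) × ln(133/34.7)
  = 6327 × 1.344
W_by_gas = 8501 J.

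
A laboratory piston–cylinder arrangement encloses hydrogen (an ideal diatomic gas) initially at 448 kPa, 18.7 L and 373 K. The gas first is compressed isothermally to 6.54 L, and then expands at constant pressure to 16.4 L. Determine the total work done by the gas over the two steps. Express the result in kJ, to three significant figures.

W_total ≈ 3.83 kJ

Step 1 (isothermal): W = P₁V₁ ln(V₂/V₁) = (8378) ln(6.54/18.7) = -8801 J.
After step 1: P = 1281 kPa, V = 6.54 L, T = 373 K.
Step 2 (isobaric): W = PΔV = (1281 kPa)(16.4 − 6.54 L) = 12630 J.
W_total = -8801 + 12630 = 3829 J.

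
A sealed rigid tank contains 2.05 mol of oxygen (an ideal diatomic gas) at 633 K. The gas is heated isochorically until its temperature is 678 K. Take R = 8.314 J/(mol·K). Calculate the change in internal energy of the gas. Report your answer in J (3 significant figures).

ΔU ≈ 1920 J

Constant volume ⇒ W = 0, so Q = ΔU = nCᵥΔT with Cᵥ = 5R/2 = 20.79 J/(mol·K).
ΔU = (2.05)(20.79)(678 − 633) = 1917 J.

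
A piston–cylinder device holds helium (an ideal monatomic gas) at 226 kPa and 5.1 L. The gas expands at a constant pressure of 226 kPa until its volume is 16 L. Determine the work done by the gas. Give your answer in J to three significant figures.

W ≈ 2460 J

Isobaric: W = P ΔV.
W = (226 kPa)(16 − 5.1 L) = (226)(10.9) = 2463 J.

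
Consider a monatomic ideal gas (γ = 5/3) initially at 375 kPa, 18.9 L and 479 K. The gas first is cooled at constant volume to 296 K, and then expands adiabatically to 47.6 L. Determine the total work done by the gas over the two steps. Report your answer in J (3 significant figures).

W_total ≈ 3020 J

Step 1 (isochoric): W = 0 (constant volume).
After step 1: P = 231.7 kPa (V unchanged).
Step 2 (adiabatic): W = (P₁V₁ − P₂V₂)/(γ−1) = (4380 − 2366)/0.667 = 3021 J.
W_total = 0 + 3021 = 3021 J.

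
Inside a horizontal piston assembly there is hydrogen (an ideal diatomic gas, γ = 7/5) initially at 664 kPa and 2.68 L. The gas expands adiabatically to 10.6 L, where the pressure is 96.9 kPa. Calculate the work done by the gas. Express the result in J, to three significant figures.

W ≈ 1880 J

Adiabatic: W = (P₁V₁ − P₂V₂)/(γ − 1) with γ = 7/5.
P₁V₁ = 1780 J, P₂V₂ = 1027 J.
W = (1780 − 1027) / 0.4 = 1881 J.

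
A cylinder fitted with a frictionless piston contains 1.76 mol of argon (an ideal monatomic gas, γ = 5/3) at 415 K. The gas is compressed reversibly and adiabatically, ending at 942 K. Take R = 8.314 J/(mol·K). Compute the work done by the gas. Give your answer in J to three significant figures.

W ≈ -11600 J

Adiabatic ⇒ Q = 0, so W_by = −ΔU = nCᵥ(T₁ − T₂).
Cᵥ = 3R/2 = 12.47 J/(mol·K).
W = (1.76)(12.47)(415 − 942) = -11567 J.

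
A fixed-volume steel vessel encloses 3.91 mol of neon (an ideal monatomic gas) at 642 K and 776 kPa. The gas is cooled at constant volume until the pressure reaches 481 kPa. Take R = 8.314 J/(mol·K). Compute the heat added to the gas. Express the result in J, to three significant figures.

Constant volume ⇒ W = 0, so Q = ΔU = nCᵥΔT with Cᵥ = 3R/2 = 12.47 J/(mol·K).
At constant V, T₂/T₁ = P₂/P₁ ⇒ ΔT = T₁(P₂/P₁ − 1) = 642·(481/776 − 1) = -244.1 K.
ΔU = (3.91)(12.47)(-244.1) = -11901 J.

Q ≈ -11900 J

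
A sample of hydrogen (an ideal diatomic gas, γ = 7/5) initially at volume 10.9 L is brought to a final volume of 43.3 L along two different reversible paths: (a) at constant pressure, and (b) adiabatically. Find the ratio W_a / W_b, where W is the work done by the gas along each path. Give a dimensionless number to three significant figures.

Path (a) isobaric: W = P₁(V₂ − V₁) → W_a/(P₁V₁) = 2.972.
Path (b) adiabatic: W = P₁V₁(1 − (V₁/V₂)^(γ−1))/(γ−1) → W_b/(P₁V₁) = 1.06.
W_a / W_b = 2.972 / 1.06 = 2.804.

W_a / W_b ≈ 2.80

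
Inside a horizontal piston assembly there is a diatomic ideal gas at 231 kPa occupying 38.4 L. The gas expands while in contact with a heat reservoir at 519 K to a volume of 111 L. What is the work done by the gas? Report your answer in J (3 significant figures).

W ≈ 9420 J

Isothermal: W = nRT ln(V₂/V₁) = P₁V₁ ln(V₂/V₁).
P₁V₁ = (231 kPa)(38.4 L) = 8870 J.
W = 8870 × ln(111/38.4) = 8870 × 1.061
W_by_gas = 9416 J.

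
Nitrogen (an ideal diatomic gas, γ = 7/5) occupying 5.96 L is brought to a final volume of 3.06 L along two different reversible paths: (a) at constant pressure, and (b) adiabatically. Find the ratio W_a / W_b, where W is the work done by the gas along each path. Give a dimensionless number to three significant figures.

Path (a) isobaric: W = P₁(V₂ − V₁) → W_a/(P₁V₁) = -0.4866.
Path (b) adiabatic: W = P₁V₁(1 − (V₁/V₂)^(γ−1))/(γ−1) → W_b/(P₁V₁) = -0.764.
W_a / W_b = -0.4866 / -0.764 = 0.6369.

W_a / W_b ≈ 0.637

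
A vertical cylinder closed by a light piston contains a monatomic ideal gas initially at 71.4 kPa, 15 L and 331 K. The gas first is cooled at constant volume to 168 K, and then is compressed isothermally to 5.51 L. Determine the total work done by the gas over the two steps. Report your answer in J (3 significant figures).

Step 1 (isochoric): W = 0 (constant volume).
After step 1: P = 36.24 kPa (V unchanged).
Step 2 (isothermal): W = P₁V₁ ln(V₂/V₁) = (543.6) ln(5.51/15) = -544.4 J.
W_total = 0 − 544.4 = -544.4 J.

W_total ≈ -544 J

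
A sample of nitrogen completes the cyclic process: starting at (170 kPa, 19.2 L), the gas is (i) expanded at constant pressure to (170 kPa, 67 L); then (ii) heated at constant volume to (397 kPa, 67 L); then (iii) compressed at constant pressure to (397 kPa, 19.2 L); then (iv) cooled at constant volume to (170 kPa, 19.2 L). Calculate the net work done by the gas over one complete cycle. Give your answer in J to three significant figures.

W_net ≈ -10900 J

Constant-volume legs do no work.
W(i) = (170)(67 − 19.2) = 8126 J; W(iii) = (397)(19.2 − 67) = -18977 J.
W_net = 8126 − 18977 = -10851 J (the counter-clockwise enclosed area).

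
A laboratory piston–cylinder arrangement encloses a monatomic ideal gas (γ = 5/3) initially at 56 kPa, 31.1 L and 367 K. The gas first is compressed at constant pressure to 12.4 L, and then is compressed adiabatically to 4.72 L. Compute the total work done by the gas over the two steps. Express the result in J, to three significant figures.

Step 1 (isobaric): W = PΔV = (56 kPa)(12.4 − 31.1 L) = -1047 J.
After step 1: P = 56 kPa, V = 12.4 L, T = 146.3 K.
Step 2 (adiabatic): W = (P₁V₁ − P₂V₂)/(γ−1) = (694.4 − 1322)/0.667 = -941.5 J.
W_total = -1047 − 941.5 = -1989 J.

W_total ≈ -1990 J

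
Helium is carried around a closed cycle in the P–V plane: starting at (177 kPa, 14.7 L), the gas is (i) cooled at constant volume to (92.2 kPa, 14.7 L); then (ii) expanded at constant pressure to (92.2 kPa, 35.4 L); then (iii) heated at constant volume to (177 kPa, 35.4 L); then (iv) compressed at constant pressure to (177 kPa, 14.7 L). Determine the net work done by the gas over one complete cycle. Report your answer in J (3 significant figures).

Constant-volume legs do no work.
W(ii) = (92.2)(35.4 − 14.7) = 1909 J; W(iv) = (177)(14.7 − 35.4) = -3664 J.
W_net = 1909 − 3664 = -1755 J (the counter-clockwise enclosed area).

W_net ≈ -1760 J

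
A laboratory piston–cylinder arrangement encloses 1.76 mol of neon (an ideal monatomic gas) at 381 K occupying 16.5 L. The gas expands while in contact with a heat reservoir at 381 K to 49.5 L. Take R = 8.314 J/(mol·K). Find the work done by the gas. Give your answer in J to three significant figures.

W ≈ 6120 J

Isothermal: W = nRT ln(V₂/V₁).
W = (1.76)(8.314)(381) × ln(49.5/16.5)
  = 5575 × 1.099
W_by_gas = 6125 J.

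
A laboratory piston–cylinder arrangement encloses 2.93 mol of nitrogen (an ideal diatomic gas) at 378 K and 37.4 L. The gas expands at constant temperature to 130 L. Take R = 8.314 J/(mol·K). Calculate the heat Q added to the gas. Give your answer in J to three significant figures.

Q ≈ 11500 J

Isothermal ⇒ ΔU = 0, so Q = W = nRT ln(V₂/V₁).
Q = (2.93)(8.314)(378) ln(130/37.4) = 9208 × 1.246 = 11472 J.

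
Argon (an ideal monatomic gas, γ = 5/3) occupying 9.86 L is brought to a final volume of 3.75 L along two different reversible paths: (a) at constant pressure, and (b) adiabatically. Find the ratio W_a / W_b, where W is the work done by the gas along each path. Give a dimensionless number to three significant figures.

Path (a) isobaric: W = P₁(V₂ − V₁) → W_a/(P₁V₁) = -0.6197.
Path (b) adiabatic: W = P₁V₁(1 − (V₁/V₂)^(γ−1))/(γ−1) → W_b/(P₁V₁) = -1.358.
W_a / W_b = -0.6197 / -1.358 = 0.4565.

W_a / W_b ≈ 0.456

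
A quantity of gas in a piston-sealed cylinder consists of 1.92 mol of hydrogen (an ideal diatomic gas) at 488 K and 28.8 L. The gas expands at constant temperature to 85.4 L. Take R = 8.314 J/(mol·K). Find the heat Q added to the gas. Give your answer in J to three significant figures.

Isothermal ⇒ ΔU = 0, so Q = W = nRT ln(V₂/V₁).
Q = (1.92)(8.314)(488) ln(85.4/28.8) = 7790 × 1.087 = 8467 J.

Q ≈ 8470 J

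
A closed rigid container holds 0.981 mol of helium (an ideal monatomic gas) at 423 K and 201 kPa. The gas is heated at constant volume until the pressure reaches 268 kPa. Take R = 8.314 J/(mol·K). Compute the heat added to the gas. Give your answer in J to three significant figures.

Constant volume ⇒ W = 0, so Q = ΔU = nCᵥΔT with Cᵥ = 3R/2 = 12.47 J/(mol·K).
At constant V, T₂/T₁ = P₂/P₁ ⇒ ΔT = T₁(P₂/P₁ − 1) = 423·(268/201 − 1) = 141 K.
ΔU = (0.981)(12.47)(141) = 1725 J.

Q ≈ 1730 J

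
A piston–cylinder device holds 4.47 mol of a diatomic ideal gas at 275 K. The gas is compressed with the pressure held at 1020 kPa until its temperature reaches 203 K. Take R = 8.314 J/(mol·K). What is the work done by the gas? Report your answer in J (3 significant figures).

W ≈ -2680 J

Isobaric: W = P ΔV = nR ΔT.
W = (4.47)(8.314)(203 − 275) = -2676 J.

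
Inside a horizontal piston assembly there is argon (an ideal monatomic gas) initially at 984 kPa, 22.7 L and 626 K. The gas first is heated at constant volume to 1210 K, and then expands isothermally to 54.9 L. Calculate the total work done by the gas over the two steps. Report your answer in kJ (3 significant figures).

Step 1 (isochoric): W = 0 (constant volume).
After step 1: P = 1902 kPa (V unchanged).
Step 2 (isothermal): W = P₁V₁ ln(V₂/V₁) = (43175) ln(54.9/22.7) = 38130 J.
W_total = 0 + 38130 = 38130 J.

W_total ≈ 38.1 kJ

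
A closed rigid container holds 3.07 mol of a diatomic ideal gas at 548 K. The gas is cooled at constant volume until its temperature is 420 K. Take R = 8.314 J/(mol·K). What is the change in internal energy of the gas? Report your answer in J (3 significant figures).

Constant volume ⇒ W = 0, so Q = ΔU = nCᵥΔT with Cᵥ = 5R/2 = 20.79 J/(mol·K).
ΔU = (3.07)(20.79)(420 − 548) = -8168 J.

ΔU ≈ -8170 J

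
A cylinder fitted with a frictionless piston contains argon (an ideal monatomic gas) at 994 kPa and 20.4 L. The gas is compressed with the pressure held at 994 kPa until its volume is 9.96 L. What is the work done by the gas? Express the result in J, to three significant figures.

Isobaric: W = P ΔV.
W = (994 kPa)(9.96 − 20.4 L) = (994)(-10.44) = -10377 J.

W ≈ -10400 J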